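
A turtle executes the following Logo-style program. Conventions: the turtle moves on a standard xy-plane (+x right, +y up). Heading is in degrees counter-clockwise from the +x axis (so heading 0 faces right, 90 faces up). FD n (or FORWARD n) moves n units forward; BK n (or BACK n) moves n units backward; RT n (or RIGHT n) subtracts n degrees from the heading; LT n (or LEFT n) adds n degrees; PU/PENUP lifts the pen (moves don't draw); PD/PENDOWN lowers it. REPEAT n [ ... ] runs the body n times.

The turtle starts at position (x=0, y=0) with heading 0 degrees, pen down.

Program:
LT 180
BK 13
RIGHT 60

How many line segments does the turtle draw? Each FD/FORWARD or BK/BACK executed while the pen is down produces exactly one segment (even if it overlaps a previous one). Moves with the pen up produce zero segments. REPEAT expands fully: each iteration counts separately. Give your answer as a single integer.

Answer: 1

Derivation:
Executing turtle program step by step:
Start: pos=(0,0), heading=0, pen down
LT 180: heading 0 -> 180
BK 13: (0,0) -> (13,0) [heading=180, draw]
RT 60: heading 180 -> 120
Final: pos=(13,0), heading=120, 1 segment(s) drawn
Segments drawn: 1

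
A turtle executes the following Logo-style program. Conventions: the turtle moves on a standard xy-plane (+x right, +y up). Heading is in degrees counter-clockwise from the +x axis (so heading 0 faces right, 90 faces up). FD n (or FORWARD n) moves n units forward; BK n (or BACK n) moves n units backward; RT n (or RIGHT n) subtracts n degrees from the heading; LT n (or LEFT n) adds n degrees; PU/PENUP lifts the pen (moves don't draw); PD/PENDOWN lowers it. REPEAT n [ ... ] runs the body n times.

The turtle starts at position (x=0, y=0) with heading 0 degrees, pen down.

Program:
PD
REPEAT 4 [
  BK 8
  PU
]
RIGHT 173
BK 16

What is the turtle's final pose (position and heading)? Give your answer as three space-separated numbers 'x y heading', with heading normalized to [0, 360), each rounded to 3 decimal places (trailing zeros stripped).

Executing turtle program step by step:
Start: pos=(0,0), heading=0, pen down
PD: pen down
REPEAT 4 [
  -- iteration 1/4 --
  BK 8: (0,0) -> (-8,0) [heading=0, draw]
  PU: pen up
  -- iteration 2/4 --
  BK 8: (-8,0) -> (-16,0) [heading=0, move]
  PU: pen up
  -- iteration 3/4 --
  BK 8: (-16,0) -> (-24,0) [heading=0, move]
  PU: pen up
  -- iteration 4/4 --
  BK 8: (-24,0) -> (-32,0) [heading=0, move]
  PU: pen up
]
RT 173: heading 0 -> 187
BK 16: (-32,0) -> (-16.119,1.95) [heading=187, move]
Final: pos=(-16.119,1.95), heading=187, 1 segment(s) drawn

Answer: -16.119 1.95 187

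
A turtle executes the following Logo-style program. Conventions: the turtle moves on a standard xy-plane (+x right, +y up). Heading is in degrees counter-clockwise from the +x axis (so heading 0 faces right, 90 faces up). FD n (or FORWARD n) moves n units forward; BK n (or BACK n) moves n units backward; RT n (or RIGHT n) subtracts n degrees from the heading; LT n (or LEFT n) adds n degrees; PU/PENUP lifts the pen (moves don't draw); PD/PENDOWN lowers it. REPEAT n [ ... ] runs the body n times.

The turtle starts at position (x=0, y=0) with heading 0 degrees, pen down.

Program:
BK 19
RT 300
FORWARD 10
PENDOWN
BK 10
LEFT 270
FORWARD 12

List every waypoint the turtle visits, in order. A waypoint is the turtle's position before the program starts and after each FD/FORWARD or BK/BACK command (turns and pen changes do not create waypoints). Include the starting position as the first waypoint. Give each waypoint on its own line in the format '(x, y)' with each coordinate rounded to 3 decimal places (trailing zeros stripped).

Executing turtle program step by step:
Start: pos=(0,0), heading=0, pen down
BK 19: (0,0) -> (-19,0) [heading=0, draw]
RT 300: heading 0 -> 60
FD 10: (-19,0) -> (-14,8.66) [heading=60, draw]
PD: pen down
BK 10: (-14,8.66) -> (-19,0) [heading=60, draw]
LT 270: heading 60 -> 330
FD 12: (-19,0) -> (-8.608,-6) [heading=330, draw]
Final: pos=(-8.608,-6), heading=330, 4 segment(s) drawn
Waypoints (5 total):
(0, 0)
(-19, 0)
(-14, 8.66)
(-19, 0)
(-8.608, -6)

Answer: (0, 0)
(-19, 0)
(-14, 8.66)
(-19, 0)
(-8.608, -6)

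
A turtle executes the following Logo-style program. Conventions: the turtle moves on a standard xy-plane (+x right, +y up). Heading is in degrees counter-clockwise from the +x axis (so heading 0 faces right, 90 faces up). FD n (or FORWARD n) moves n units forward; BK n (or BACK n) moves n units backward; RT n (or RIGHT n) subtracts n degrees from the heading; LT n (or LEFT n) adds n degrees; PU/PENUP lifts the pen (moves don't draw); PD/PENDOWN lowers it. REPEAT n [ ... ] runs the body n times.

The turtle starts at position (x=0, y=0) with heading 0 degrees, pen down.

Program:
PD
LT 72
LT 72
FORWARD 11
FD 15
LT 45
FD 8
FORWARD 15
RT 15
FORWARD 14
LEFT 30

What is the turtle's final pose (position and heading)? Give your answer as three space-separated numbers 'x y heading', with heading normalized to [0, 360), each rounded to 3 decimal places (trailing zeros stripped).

Executing turtle program step by step:
Start: pos=(0,0), heading=0, pen down
PD: pen down
LT 72: heading 0 -> 72
LT 72: heading 72 -> 144
FD 11: (0,0) -> (-8.899,6.466) [heading=144, draw]
FD 15: (-8.899,6.466) -> (-21.034,15.282) [heading=144, draw]
LT 45: heading 144 -> 189
FD 8: (-21.034,15.282) -> (-28.936,14.031) [heading=189, draw]
FD 15: (-28.936,14.031) -> (-43.751,11.684) [heading=189, draw]
RT 15: heading 189 -> 174
FD 14: (-43.751,11.684) -> (-57.675,13.148) [heading=174, draw]
LT 30: heading 174 -> 204
Final: pos=(-57.675,13.148), heading=204, 5 segment(s) drawn

Answer: -57.675 13.148 204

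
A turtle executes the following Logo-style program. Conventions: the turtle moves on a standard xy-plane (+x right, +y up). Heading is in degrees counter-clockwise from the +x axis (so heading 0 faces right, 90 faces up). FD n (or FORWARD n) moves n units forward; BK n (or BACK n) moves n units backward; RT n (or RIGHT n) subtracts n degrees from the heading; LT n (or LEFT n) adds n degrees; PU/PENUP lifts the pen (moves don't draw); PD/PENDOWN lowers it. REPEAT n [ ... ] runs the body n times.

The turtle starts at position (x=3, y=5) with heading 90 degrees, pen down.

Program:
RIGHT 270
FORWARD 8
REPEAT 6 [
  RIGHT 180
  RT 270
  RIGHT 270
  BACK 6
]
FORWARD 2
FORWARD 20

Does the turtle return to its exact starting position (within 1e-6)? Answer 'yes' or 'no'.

Executing turtle program step by step:
Start: pos=(3,5), heading=90, pen down
RT 270: heading 90 -> 180
FD 8: (3,5) -> (-5,5) [heading=180, draw]
REPEAT 6 [
  -- iteration 1/6 --
  RT 180: heading 180 -> 0
  RT 270: heading 0 -> 90
  RT 270: heading 90 -> 180
  BK 6: (-5,5) -> (1,5) [heading=180, draw]
  -- iteration 2/6 --
  RT 180: heading 180 -> 0
  RT 270: heading 0 -> 90
  RT 270: heading 90 -> 180
  BK 6: (1,5) -> (7,5) [heading=180, draw]
  -- iteration 3/6 --
  RT 180: heading 180 -> 0
  RT 270: heading 0 -> 90
  RT 270: heading 90 -> 180
  BK 6: (7,5) -> (13,5) [heading=180, draw]
  -- iteration 4/6 --
  RT 180: heading 180 -> 0
  RT 270: heading 0 -> 90
  RT 270: heading 90 -> 180
  BK 6: (13,5) -> (19,5) [heading=180, draw]
  -- iteration 5/6 --
  RT 180: heading 180 -> 0
  RT 270: heading 0 -> 90
  RT 270: heading 90 -> 180
  BK 6: (19,5) -> (25,5) [heading=180, draw]
  -- iteration 6/6 --
  RT 180: heading 180 -> 0
  RT 270: heading 0 -> 90
  RT 270: heading 90 -> 180
  BK 6: (25,5) -> (31,5) [heading=180, draw]
]
FD 2: (31,5) -> (29,5) [heading=180, draw]
FD 20: (29,5) -> (9,5) [heading=180, draw]
Final: pos=(9,5), heading=180, 9 segment(s) drawn

Start position: (3, 5)
Final position: (9, 5)
Distance = 6; >= 1e-6 -> NOT closed

Answer: no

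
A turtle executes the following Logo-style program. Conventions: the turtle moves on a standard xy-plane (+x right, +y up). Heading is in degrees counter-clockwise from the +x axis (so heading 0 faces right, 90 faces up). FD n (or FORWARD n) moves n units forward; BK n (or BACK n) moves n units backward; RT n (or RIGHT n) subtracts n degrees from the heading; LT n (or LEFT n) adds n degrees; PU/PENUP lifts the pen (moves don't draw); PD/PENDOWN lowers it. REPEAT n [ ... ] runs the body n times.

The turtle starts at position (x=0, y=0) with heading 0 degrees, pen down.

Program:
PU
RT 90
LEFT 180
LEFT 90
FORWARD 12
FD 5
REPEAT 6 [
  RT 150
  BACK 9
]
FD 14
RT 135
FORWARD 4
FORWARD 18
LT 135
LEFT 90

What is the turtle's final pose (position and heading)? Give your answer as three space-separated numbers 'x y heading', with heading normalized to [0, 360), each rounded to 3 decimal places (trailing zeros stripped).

Answer: -27.556 -17.968 90

Derivation:
Executing turtle program step by step:
Start: pos=(0,0), heading=0, pen down
PU: pen up
RT 90: heading 0 -> 270
LT 180: heading 270 -> 90
LT 90: heading 90 -> 180
FD 12: (0,0) -> (-12,0) [heading=180, move]
FD 5: (-12,0) -> (-17,0) [heading=180, move]
REPEAT 6 [
  -- iteration 1/6 --
  RT 150: heading 180 -> 30
  BK 9: (-17,0) -> (-24.794,-4.5) [heading=30, move]
  -- iteration 2/6 --
  RT 150: heading 30 -> 240
  BK 9: (-24.794,-4.5) -> (-20.294,3.294) [heading=240, move]
  -- iteration 3/6 --
  RT 150: heading 240 -> 90
  BK 9: (-20.294,3.294) -> (-20.294,-5.706) [heading=90, move]
  -- iteration 4/6 --
  RT 150: heading 90 -> 300
  BK 9: (-20.294,-5.706) -> (-24.794,2.088) [heading=300, move]
  -- iteration 5/6 --
  RT 150: heading 300 -> 150
  BK 9: (-24.794,2.088) -> (-17,-2.412) [heading=150, move]
  -- iteration 6/6 --
  RT 150: heading 150 -> 0
  BK 9: (-17,-2.412) -> (-26,-2.412) [heading=0, move]
]
FD 14: (-26,-2.412) -> (-12,-2.412) [heading=0, move]
RT 135: heading 0 -> 225
FD 4: (-12,-2.412) -> (-14.828,-5.24) [heading=225, move]
FD 18: (-14.828,-5.24) -> (-27.556,-17.968) [heading=225, move]
LT 135: heading 225 -> 0
LT 90: heading 0 -> 90
Final: pos=(-27.556,-17.968), heading=90, 0 segment(s) drawn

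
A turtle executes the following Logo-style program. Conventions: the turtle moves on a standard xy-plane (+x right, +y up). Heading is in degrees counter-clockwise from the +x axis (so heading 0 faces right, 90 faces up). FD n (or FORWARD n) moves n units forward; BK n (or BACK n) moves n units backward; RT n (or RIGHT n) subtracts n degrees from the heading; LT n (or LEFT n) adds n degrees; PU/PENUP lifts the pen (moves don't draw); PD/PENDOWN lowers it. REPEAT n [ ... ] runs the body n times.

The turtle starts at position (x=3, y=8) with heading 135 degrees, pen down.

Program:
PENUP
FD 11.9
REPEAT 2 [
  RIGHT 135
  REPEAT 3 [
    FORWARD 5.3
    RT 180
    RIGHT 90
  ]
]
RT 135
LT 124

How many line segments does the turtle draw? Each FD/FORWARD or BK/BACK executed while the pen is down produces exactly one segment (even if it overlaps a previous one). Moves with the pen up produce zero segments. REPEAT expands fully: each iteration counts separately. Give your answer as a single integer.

Executing turtle program step by step:
Start: pos=(3,8), heading=135, pen down
PU: pen up
FD 11.9: (3,8) -> (-5.415,16.415) [heading=135, move]
REPEAT 2 [
  -- iteration 1/2 --
  RT 135: heading 135 -> 0
  REPEAT 3 [
    -- iteration 1/3 --
    FD 5.3: (-5.415,16.415) -> (-0.115,16.415) [heading=0, move]
    RT 180: heading 0 -> 180
    RT 90: heading 180 -> 90
    -- iteration 2/3 --
    FD 5.3: (-0.115,16.415) -> (-0.115,21.715) [heading=90, move]
    RT 180: heading 90 -> 270
    RT 90: heading 270 -> 180
    -- iteration 3/3 --
    FD 5.3: (-0.115,21.715) -> (-5.415,21.715) [heading=180, move]
    RT 180: heading 180 -> 0
    RT 90: heading 0 -> 270
  ]
  -- iteration 2/2 --
  RT 135: heading 270 -> 135
  REPEAT 3 [
    -- iteration 1/3 --
    FD 5.3: (-5.415,21.715) -> (-9.162,25.462) [heading=135, move]
    RT 180: heading 135 -> 315
    RT 90: heading 315 -> 225
    -- iteration 2/3 --
    FD 5.3: (-9.162,25.462) -> (-12.91,21.715) [heading=225, move]
    RT 180: heading 225 -> 45
    RT 90: heading 45 -> 315
    -- iteration 3/3 --
    FD 5.3: (-12.91,21.715) -> (-9.162,17.967) [heading=315, move]
    RT 180: heading 315 -> 135
    RT 90: heading 135 -> 45
  ]
]
RT 135: heading 45 -> 270
LT 124: heading 270 -> 34
Final: pos=(-9.162,17.967), heading=34, 0 segment(s) drawn
Segments drawn: 0

Answer: 0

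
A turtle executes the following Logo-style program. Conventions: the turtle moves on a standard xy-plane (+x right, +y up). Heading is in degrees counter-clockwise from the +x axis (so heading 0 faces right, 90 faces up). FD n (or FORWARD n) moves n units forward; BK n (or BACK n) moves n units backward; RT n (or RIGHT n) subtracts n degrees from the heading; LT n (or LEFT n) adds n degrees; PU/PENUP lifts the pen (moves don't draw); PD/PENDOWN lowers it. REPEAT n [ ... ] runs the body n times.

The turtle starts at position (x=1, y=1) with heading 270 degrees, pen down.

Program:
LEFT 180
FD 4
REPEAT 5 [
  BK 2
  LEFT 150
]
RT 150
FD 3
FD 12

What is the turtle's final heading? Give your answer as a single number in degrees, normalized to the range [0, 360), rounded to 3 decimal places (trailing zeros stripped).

Answer: 330

Derivation:
Executing turtle program step by step:
Start: pos=(1,1), heading=270, pen down
LT 180: heading 270 -> 90
FD 4: (1,1) -> (1,5) [heading=90, draw]
REPEAT 5 [
  -- iteration 1/5 --
  BK 2: (1,5) -> (1,3) [heading=90, draw]
  LT 150: heading 90 -> 240
  -- iteration 2/5 --
  BK 2: (1,3) -> (2,4.732) [heading=240, draw]
  LT 150: heading 240 -> 30
  -- iteration 3/5 --
  BK 2: (2,4.732) -> (0.268,3.732) [heading=30, draw]
  LT 150: heading 30 -> 180
  -- iteration 4/5 --
  BK 2: (0.268,3.732) -> (2.268,3.732) [heading=180, draw]
  LT 150: heading 180 -> 330
  -- iteration 5/5 --
  BK 2: (2.268,3.732) -> (0.536,4.732) [heading=330, draw]
  LT 150: heading 330 -> 120
]
RT 150: heading 120 -> 330
FD 3: (0.536,4.732) -> (3.134,3.232) [heading=330, draw]
FD 12: (3.134,3.232) -> (13.526,-2.768) [heading=330, draw]
Final: pos=(13.526,-2.768), heading=330, 8 segment(s) drawn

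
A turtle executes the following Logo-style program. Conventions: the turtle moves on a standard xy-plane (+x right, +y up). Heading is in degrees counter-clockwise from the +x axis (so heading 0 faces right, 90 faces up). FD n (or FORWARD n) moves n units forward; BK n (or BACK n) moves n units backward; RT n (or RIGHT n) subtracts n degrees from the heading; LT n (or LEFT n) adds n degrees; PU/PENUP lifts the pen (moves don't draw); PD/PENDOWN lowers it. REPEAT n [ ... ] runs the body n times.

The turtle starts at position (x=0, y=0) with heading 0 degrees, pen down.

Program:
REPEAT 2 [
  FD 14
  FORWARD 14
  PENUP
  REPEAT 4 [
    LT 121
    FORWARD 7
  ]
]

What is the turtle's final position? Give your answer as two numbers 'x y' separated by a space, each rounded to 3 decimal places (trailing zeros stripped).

Answer: 5.695 22.69

Derivation:
Executing turtle program step by step:
Start: pos=(0,0), heading=0, pen down
REPEAT 2 [
  -- iteration 1/2 --
  FD 14: (0,0) -> (14,0) [heading=0, draw]
  FD 14: (14,0) -> (28,0) [heading=0, draw]
  PU: pen up
  REPEAT 4 [
    -- iteration 1/4 --
    LT 121: heading 0 -> 121
    FD 7: (28,0) -> (24.395,6) [heading=121, move]
    -- iteration 2/4 --
    LT 121: heading 121 -> 242
    FD 7: (24.395,6) -> (21.108,-0.18) [heading=242, move]
    -- iteration 3/4 --
    LT 121: heading 242 -> 3
    FD 7: (21.108,-0.18) -> (28.099,0.186) [heading=3, move]
    -- iteration 4/4 --
    LT 121: heading 3 -> 124
    FD 7: (28.099,0.186) -> (24.184,5.989) [heading=124, move]
  ]
  -- iteration 2/2 --
  FD 14: (24.184,5.989) -> (16.356,17.596) [heading=124, move]
  FD 14: (16.356,17.596) -> (8.527,29.202) [heading=124, move]
  PU: pen up
  REPEAT 4 [
    -- iteration 1/4 --
    LT 121: heading 124 -> 245
    FD 7: (8.527,29.202) -> (5.569,22.858) [heading=245, move]
    -- iteration 2/4 --
    LT 121: heading 245 -> 6
    FD 7: (5.569,22.858) -> (12.53,23.59) [heading=6, move]
    -- iteration 3/4 --
    LT 121: heading 6 -> 127
    FD 7: (12.53,23.59) -> (8.318,29.18) [heading=127, move]
    -- iteration 4/4 --
    LT 121: heading 127 -> 248
    FD 7: (8.318,29.18) -> (5.695,22.69) [heading=248, move]
  ]
]
Final: pos=(5.695,22.69), heading=248, 2 segment(s) drawn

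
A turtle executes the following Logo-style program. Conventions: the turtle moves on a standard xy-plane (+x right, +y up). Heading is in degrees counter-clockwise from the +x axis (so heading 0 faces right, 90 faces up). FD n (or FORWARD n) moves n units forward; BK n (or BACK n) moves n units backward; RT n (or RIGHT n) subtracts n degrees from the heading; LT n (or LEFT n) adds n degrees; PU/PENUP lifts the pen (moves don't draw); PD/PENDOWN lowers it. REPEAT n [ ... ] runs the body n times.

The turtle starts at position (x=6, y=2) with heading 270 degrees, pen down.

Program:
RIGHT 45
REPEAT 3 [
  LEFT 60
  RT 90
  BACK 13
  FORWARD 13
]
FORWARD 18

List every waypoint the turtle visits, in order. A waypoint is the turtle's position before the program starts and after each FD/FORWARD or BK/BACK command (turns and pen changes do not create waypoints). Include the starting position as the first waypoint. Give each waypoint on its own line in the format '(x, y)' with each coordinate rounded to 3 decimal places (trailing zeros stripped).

Answer: (6, 2)
(18.557, 5.365)
(6, 2)
(18.557, -1.365)
(6, 2)
(15.192, -7.192)
(6, 2)
(-6.728, 14.728)

Derivation:
Executing turtle program step by step:
Start: pos=(6,2), heading=270, pen down
RT 45: heading 270 -> 225
REPEAT 3 [
  -- iteration 1/3 --
  LT 60: heading 225 -> 285
  RT 90: heading 285 -> 195
  BK 13: (6,2) -> (18.557,5.365) [heading=195, draw]
  FD 13: (18.557,5.365) -> (6,2) [heading=195, draw]
  -- iteration 2/3 --
  LT 60: heading 195 -> 255
  RT 90: heading 255 -> 165
  BK 13: (6,2) -> (18.557,-1.365) [heading=165, draw]
  FD 13: (18.557,-1.365) -> (6,2) [heading=165, draw]
  -- iteration 3/3 --
  LT 60: heading 165 -> 225
  RT 90: heading 225 -> 135
  BK 13: (6,2) -> (15.192,-7.192) [heading=135, draw]
  FD 13: (15.192,-7.192) -> (6,2) [heading=135, draw]
]
FD 18: (6,2) -> (-6.728,14.728) [heading=135, draw]
Final: pos=(-6.728,14.728), heading=135, 7 segment(s) drawn
Waypoints (8 total):
(6, 2)
(18.557, 5.365)
(6, 2)
(18.557, -1.365)
(6, 2)
(15.192, -7.192)
(6, 2)
(-6.728, 14.728)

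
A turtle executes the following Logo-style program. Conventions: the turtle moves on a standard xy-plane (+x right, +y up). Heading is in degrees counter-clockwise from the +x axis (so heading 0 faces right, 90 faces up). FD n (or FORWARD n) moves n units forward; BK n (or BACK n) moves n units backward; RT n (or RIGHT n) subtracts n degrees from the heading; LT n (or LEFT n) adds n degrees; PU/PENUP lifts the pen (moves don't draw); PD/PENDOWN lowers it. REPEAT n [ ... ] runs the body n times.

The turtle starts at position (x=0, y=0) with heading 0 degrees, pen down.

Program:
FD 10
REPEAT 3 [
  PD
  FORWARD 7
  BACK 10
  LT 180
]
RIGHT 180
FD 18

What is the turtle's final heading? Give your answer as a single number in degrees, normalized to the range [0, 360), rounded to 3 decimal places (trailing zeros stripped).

Answer: 0

Derivation:
Executing turtle program step by step:
Start: pos=(0,0), heading=0, pen down
FD 10: (0,0) -> (10,0) [heading=0, draw]
REPEAT 3 [
  -- iteration 1/3 --
  PD: pen down
  FD 7: (10,0) -> (17,0) [heading=0, draw]
  BK 10: (17,0) -> (7,0) [heading=0, draw]
  LT 180: heading 0 -> 180
  -- iteration 2/3 --
  PD: pen down
  FD 7: (7,0) -> (0,0) [heading=180, draw]
  BK 10: (0,0) -> (10,0) [heading=180, draw]
  LT 180: heading 180 -> 0
  -- iteration 3/3 --
  PD: pen down
  FD 7: (10,0) -> (17,0) [heading=0, draw]
  BK 10: (17,0) -> (7,0) [heading=0, draw]
  LT 180: heading 0 -> 180
]
RT 180: heading 180 -> 0
FD 18: (7,0) -> (25,0) [heading=0, draw]
Final: pos=(25,0), heading=0, 8 segment(s) drawn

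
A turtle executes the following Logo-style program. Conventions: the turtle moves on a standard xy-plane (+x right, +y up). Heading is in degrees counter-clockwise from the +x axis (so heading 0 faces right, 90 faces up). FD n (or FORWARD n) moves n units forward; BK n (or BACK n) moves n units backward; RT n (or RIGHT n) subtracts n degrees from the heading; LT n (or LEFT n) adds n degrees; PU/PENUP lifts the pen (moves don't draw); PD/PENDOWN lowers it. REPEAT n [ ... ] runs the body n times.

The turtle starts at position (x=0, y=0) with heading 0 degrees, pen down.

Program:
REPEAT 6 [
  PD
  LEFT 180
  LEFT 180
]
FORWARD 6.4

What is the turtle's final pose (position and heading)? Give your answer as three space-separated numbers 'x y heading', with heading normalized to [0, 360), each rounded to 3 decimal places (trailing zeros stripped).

Answer: 6.4 0 0

Derivation:
Executing turtle program step by step:
Start: pos=(0,0), heading=0, pen down
REPEAT 6 [
  -- iteration 1/6 --
  PD: pen down
  LT 180: heading 0 -> 180
  LT 180: heading 180 -> 0
  -- iteration 2/6 --
  PD: pen down
  LT 180: heading 0 -> 180
  LT 180: heading 180 -> 0
  -- iteration 3/6 --
  PD: pen down
  LT 180: heading 0 -> 180
  LT 180: heading 180 -> 0
  -- iteration 4/6 --
  PD: pen down
  LT 180: heading 0 -> 180
  LT 180: heading 180 -> 0
  -- iteration 5/6 --
  PD: pen down
  LT 180: heading 0 -> 180
  LT 180: heading 180 -> 0
  -- iteration 6/6 --
  PD: pen down
  LT 180: heading 0 -> 180
  LT 180: heading 180 -> 0
]
FD 6.4: (0,0) -> (6.4,0) [heading=0, draw]
Final: pos=(6.4,0), heading=0, 1 segment(s) drawn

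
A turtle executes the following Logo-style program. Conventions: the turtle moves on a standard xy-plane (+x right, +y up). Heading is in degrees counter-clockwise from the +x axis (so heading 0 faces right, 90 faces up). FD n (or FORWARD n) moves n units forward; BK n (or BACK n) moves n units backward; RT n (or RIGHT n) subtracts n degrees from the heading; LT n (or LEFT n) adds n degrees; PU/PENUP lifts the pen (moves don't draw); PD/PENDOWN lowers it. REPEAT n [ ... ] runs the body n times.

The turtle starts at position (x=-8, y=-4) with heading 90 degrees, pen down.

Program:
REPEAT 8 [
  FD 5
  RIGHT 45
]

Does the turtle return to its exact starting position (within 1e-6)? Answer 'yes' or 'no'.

Executing turtle program step by step:
Start: pos=(-8,-4), heading=90, pen down
REPEAT 8 [
  -- iteration 1/8 --
  FD 5: (-8,-4) -> (-8,1) [heading=90, draw]
  RT 45: heading 90 -> 45
  -- iteration 2/8 --
  FD 5: (-8,1) -> (-4.464,4.536) [heading=45, draw]
  RT 45: heading 45 -> 0
  -- iteration 3/8 --
  FD 5: (-4.464,4.536) -> (0.536,4.536) [heading=0, draw]
  RT 45: heading 0 -> 315
  -- iteration 4/8 --
  FD 5: (0.536,4.536) -> (4.071,1) [heading=315, draw]
  RT 45: heading 315 -> 270
  -- iteration 5/8 --
  FD 5: (4.071,1) -> (4.071,-4) [heading=270, draw]
  RT 45: heading 270 -> 225
  -- iteration 6/8 --
  FD 5: (4.071,-4) -> (0.536,-7.536) [heading=225, draw]
  RT 45: heading 225 -> 180
  -- iteration 7/8 --
  FD 5: (0.536,-7.536) -> (-4.464,-7.536) [heading=180, draw]
  RT 45: heading 180 -> 135
  -- iteration 8/8 --
  FD 5: (-4.464,-7.536) -> (-8,-4) [heading=135, draw]
  RT 45: heading 135 -> 90
]
Final: pos=(-8,-4), heading=90, 8 segment(s) drawn

Start position: (-8, -4)
Final position: (-8, -4)
Distance = 0; < 1e-6 -> CLOSED

Answer: yes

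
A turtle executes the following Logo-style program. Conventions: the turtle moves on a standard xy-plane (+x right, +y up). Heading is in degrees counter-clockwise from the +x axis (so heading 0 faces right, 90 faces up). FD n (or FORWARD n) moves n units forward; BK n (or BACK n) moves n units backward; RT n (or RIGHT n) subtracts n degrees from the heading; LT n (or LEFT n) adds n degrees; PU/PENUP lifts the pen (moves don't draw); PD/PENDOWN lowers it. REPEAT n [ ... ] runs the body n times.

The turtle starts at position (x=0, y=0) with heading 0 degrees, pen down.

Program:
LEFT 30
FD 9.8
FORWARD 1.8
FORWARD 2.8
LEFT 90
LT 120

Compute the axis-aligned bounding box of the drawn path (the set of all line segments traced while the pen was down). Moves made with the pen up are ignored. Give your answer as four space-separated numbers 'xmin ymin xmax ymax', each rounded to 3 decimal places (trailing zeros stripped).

Executing turtle program step by step:
Start: pos=(0,0), heading=0, pen down
LT 30: heading 0 -> 30
FD 9.8: (0,0) -> (8.487,4.9) [heading=30, draw]
FD 1.8: (8.487,4.9) -> (10.046,5.8) [heading=30, draw]
FD 2.8: (10.046,5.8) -> (12.471,7.2) [heading=30, draw]
LT 90: heading 30 -> 120
LT 120: heading 120 -> 240
Final: pos=(12.471,7.2), heading=240, 3 segment(s) drawn

Segment endpoints: x in {0, 8.487, 10.046, 12.471}, y in {0, 4.9, 5.8, 7.2}
xmin=0, ymin=0, xmax=12.471, ymax=7.2

Answer: 0 0 12.471 7.2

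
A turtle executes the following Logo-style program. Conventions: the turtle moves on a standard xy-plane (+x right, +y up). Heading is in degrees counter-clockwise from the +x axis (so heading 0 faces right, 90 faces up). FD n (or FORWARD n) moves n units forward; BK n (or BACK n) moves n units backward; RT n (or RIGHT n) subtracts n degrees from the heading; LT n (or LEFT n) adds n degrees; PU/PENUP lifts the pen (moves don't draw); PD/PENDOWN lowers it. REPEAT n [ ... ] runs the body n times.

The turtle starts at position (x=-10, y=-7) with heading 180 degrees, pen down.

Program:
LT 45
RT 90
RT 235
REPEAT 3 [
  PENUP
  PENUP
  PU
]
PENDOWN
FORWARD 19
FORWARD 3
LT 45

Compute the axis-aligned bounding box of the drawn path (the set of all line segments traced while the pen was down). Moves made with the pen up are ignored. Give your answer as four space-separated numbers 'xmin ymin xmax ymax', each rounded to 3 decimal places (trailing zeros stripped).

Executing turtle program step by step:
Start: pos=(-10,-7), heading=180, pen down
LT 45: heading 180 -> 225
RT 90: heading 225 -> 135
RT 235: heading 135 -> 260
REPEAT 3 [
  -- iteration 1/3 --
  PU: pen up
  PU: pen up
  PU: pen up
  -- iteration 2/3 --
  PU: pen up
  PU: pen up
  PU: pen up
  -- iteration 3/3 --
  PU: pen up
  PU: pen up
  PU: pen up
]
PD: pen down
FD 19: (-10,-7) -> (-13.299,-25.711) [heading=260, draw]
FD 3: (-13.299,-25.711) -> (-13.82,-28.666) [heading=260, draw]
LT 45: heading 260 -> 305
Final: pos=(-13.82,-28.666), heading=305, 2 segment(s) drawn

Segment endpoints: x in {-13.82, -13.299, -10}, y in {-28.666, -25.711, -7}
xmin=-13.82, ymin=-28.666, xmax=-10, ymax=-7

Answer: -13.82 -28.666 -10 -7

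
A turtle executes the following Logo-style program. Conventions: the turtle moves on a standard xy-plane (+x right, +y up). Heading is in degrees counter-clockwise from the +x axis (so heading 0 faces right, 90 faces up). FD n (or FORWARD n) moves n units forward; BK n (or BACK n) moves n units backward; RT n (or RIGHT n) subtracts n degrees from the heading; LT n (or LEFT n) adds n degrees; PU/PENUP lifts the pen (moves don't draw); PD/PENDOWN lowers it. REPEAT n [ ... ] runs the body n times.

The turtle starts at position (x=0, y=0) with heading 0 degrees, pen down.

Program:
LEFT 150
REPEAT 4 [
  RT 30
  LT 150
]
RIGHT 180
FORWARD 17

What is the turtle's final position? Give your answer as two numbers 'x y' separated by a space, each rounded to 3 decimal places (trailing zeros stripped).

Executing turtle program step by step:
Start: pos=(0,0), heading=0, pen down
LT 150: heading 0 -> 150
REPEAT 4 [
  -- iteration 1/4 --
  RT 30: heading 150 -> 120
  LT 150: heading 120 -> 270
  -- iteration 2/4 --
  RT 30: heading 270 -> 240
  LT 150: heading 240 -> 30
  -- iteration 3/4 --
  RT 30: heading 30 -> 0
  LT 150: heading 0 -> 150
  -- iteration 4/4 --
  RT 30: heading 150 -> 120
  LT 150: heading 120 -> 270
]
RT 180: heading 270 -> 90
FD 17: (0,0) -> (0,17) [heading=90, draw]
Final: pos=(0,17), heading=90, 1 segment(s) drawn

Answer: 0 17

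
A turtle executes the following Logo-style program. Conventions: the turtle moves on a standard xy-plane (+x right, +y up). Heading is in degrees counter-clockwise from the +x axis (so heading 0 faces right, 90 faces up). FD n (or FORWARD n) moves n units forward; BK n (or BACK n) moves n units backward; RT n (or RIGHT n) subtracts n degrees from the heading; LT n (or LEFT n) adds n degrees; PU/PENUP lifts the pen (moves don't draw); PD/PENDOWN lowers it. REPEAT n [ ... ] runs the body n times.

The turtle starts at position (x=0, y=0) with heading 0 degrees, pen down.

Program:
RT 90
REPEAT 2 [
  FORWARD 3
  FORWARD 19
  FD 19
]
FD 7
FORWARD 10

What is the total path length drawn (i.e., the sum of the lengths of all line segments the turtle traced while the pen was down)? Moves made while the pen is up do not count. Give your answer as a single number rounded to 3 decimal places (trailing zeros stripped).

Executing turtle program step by step:
Start: pos=(0,0), heading=0, pen down
RT 90: heading 0 -> 270
REPEAT 2 [
  -- iteration 1/2 --
  FD 3: (0,0) -> (0,-3) [heading=270, draw]
  FD 19: (0,-3) -> (0,-22) [heading=270, draw]
  FD 19: (0,-22) -> (0,-41) [heading=270, draw]
  -- iteration 2/2 --
  FD 3: (0,-41) -> (0,-44) [heading=270, draw]
  FD 19: (0,-44) -> (0,-63) [heading=270, draw]
  FD 19: (0,-63) -> (0,-82) [heading=270, draw]
]
FD 7: (0,-82) -> (0,-89) [heading=270, draw]
FD 10: (0,-89) -> (0,-99) [heading=270, draw]
Final: pos=(0,-99), heading=270, 8 segment(s) drawn

Segment lengths:
  seg 1: (0,0) -> (0,-3), length = 3
  seg 2: (0,-3) -> (0,-22), length = 19
  seg 3: (0,-22) -> (0,-41), length = 19
  seg 4: (0,-41) -> (0,-44), length = 3
  seg 5: (0,-44) -> (0,-63), length = 19
  seg 6: (0,-63) -> (0,-82), length = 19
  seg 7: (0,-82) -> (0,-89), length = 7
  seg 8: (0,-89) -> (0,-99), length = 10
Total = 99

Answer: 99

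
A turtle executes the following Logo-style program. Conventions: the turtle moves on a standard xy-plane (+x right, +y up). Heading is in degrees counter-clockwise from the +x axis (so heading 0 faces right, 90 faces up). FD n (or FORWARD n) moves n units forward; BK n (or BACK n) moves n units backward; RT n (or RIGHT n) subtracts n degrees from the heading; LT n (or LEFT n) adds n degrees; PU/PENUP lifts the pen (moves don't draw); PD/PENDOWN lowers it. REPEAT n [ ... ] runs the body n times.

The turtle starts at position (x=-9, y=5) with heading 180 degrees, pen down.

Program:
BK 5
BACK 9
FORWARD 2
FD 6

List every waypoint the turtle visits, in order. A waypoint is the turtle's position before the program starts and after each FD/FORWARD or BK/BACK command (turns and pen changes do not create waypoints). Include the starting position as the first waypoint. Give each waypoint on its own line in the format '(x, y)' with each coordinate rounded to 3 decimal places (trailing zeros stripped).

Executing turtle program step by step:
Start: pos=(-9,5), heading=180, pen down
BK 5: (-9,5) -> (-4,5) [heading=180, draw]
BK 9: (-4,5) -> (5,5) [heading=180, draw]
FD 2: (5,5) -> (3,5) [heading=180, draw]
FD 6: (3,5) -> (-3,5) [heading=180, draw]
Final: pos=(-3,5), heading=180, 4 segment(s) drawn
Waypoints (5 total):
(-9, 5)
(-4, 5)
(5, 5)
(3, 5)
(-3, 5)

Answer: (-9, 5)
(-4, 5)
(5, 5)
(3, 5)
(-3, 5)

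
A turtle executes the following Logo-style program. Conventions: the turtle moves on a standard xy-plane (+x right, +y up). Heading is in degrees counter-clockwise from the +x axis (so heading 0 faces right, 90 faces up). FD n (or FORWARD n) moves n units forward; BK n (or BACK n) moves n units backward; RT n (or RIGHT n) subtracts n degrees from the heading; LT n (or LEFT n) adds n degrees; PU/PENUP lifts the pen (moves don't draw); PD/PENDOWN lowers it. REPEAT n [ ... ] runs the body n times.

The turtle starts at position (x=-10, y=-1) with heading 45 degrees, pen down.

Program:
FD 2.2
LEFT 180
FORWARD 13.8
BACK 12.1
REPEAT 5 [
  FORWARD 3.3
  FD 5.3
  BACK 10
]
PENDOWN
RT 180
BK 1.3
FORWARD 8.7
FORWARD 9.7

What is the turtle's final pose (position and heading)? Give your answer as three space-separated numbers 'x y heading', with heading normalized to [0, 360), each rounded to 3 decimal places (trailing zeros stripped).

Answer: 7.395 16.395 45

Derivation:
Executing turtle program step by step:
Start: pos=(-10,-1), heading=45, pen down
FD 2.2: (-10,-1) -> (-8.444,0.556) [heading=45, draw]
LT 180: heading 45 -> 225
FD 13.8: (-8.444,0.556) -> (-18.202,-9.202) [heading=225, draw]
BK 12.1: (-18.202,-9.202) -> (-9.646,-0.646) [heading=225, draw]
REPEAT 5 [
  -- iteration 1/5 --
  FD 3.3: (-9.646,-0.646) -> (-11.98,-2.98) [heading=225, draw]
  FD 5.3: (-11.98,-2.98) -> (-15.728,-6.728) [heading=225, draw]
  BK 10: (-15.728,-6.728) -> (-8.656,0.344) [heading=225, draw]
  -- iteration 2/5 --
  FD 3.3: (-8.656,0.344) -> (-10.99,-1.99) [heading=225, draw]
  FD 5.3: (-10.99,-1.99) -> (-14.738,-5.738) [heading=225, draw]
  BK 10: (-14.738,-5.738) -> (-7.667,1.333) [heading=225, draw]
  -- iteration 3/5 --
  FD 3.3: (-7.667,1.333) -> (-10,-1) [heading=225, draw]
  FD 5.3: (-10,-1) -> (-13.748,-4.748) [heading=225, draw]
  BK 10: (-13.748,-4.748) -> (-6.677,2.323) [heading=225, draw]
  -- iteration 4/5 --
  FD 3.3: (-6.677,2.323) -> (-9.01,-0.01) [heading=225, draw]
  FD 5.3: (-9.01,-0.01) -> (-12.758,-3.758) [heading=225, draw]
  BK 10: (-12.758,-3.758) -> (-5.687,3.313) [heading=225, draw]
  -- iteration 5/5 --
  FD 3.3: (-5.687,3.313) -> (-8.02,0.98) [heading=225, draw]
  FD 5.3: (-8.02,0.98) -> (-11.768,-2.768) [heading=225, draw]
  BK 10: (-11.768,-2.768) -> (-4.697,4.303) [heading=225, draw]
]
PD: pen down
RT 180: heading 225 -> 45
BK 1.3: (-4.697,4.303) -> (-5.616,3.384) [heading=45, draw]
FD 8.7: (-5.616,3.384) -> (0.536,9.536) [heading=45, draw]
FD 9.7: (0.536,9.536) -> (7.395,16.395) [heading=45, draw]
Final: pos=(7.395,16.395), heading=45, 21 segment(s) drawn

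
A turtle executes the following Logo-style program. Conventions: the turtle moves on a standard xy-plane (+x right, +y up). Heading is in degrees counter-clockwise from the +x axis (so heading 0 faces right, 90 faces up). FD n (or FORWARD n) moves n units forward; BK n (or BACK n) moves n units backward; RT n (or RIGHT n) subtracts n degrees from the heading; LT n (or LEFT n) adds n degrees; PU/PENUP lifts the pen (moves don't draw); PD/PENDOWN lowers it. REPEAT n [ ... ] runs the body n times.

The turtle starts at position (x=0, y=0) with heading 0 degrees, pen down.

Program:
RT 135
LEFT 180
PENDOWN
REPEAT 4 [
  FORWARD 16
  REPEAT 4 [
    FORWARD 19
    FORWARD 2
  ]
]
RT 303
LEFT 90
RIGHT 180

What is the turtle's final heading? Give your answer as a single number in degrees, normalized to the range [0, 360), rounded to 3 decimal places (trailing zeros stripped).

Executing turtle program step by step:
Start: pos=(0,0), heading=0, pen down
RT 135: heading 0 -> 225
LT 180: heading 225 -> 45
PD: pen down
REPEAT 4 [
  -- iteration 1/4 --
  FD 16: (0,0) -> (11.314,11.314) [heading=45, draw]
  REPEAT 4 [
    -- iteration 1/4 --
    FD 19: (11.314,11.314) -> (24.749,24.749) [heading=45, draw]
    FD 2: (24.749,24.749) -> (26.163,26.163) [heading=45, draw]
    -- iteration 2/4 --
    FD 19: (26.163,26.163) -> (39.598,39.598) [heading=45, draw]
    FD 2: (39.598,39.598) -> (41.012,41.012) [heading=45, draw]
    -- iteration 3/4 --
    FD 19: (41.012,41.012) -> (54.447,54.447) [heading=45, draw]
    FD 2: (54.447,54.447) -> (55.861,55.861) [heading=45, draw]
    -- iteration 4/4 --
    FD 19: (55.861,55.861) -> (69.296,69.296) [heading=45, draw]
    FD 2: (69.296,69.296) -> (70.711,70.711) [heading=45, draw]
  ]
  -- iteration 2/4 --
  FD 16: (70.711,70.711) -> (82.024,82.024) [heading=45, draw]
  REPEAT 4 [
    -- iteration 1/4 --
    FD 19: (82.024,82.024) -> (95.459,95.459) [heading=45, draw]
    FD 2: (95.459,95.459) -> (96.874,96.874) [heading=45, draw]
    -- iteration 2/4 --
    FD 19: (96.874,96.874) -> (110.309,110.309) [heading=45, draw]
    FD 2: (110.309,110.309) -> (111.723,111.723) [heading=45, draw]
    -- iteration 3/4 --
    FD 19: (111.723,111.723) -> (125.158,125.158) [heading=45, draw]
    FD 2: (125.158,125.158) -> (126.572,126.572) [heading=45, draw]
    -- iteration 4/4 --
    FD 19: (126.572,126.572) -> (140.007,140.007) [heading=45, draw]
    FD 2: (140.007,140.007) -> (141.421,141.421) [heading=45, draw]
  ]
  -- iteration 3/4 --
  FD 16: (141.421,141.421) -> (152.735,152.735) [heading=45, draw]
  REPEAT 4 [
    -- iteration 1/4 --
    FD 19: (152.735,152.735) -> (166.17,166.17) [heading=45, draw]
    FD 2: (166.17,166.17) -> (167.584,167.584) [heading=45, draw]
    -- iteration 2/4 --
    FD 19: (167.584,167.584) -> (181.019,181.019) [heading=45, draw]
    FD 2: (181.019,181.019) -> (182.434,182.434) [heading=45, draw]
    -- iteration 3/4 --
    FD 19: (182.434,182.434) -> (195.869,195.869) [heading=45, draw]
    FD 2: (195.869,195.869) -> (197.283,197.283) [heading=45, draw]
    -- iteration 4/4 --
    FD 19: (197.283,197.283) -> (210.718,210.718) [heading=45, draw]
    FD 2: (210.718,210.718) -> (212.132,212.132) [heading=45, draw]
  ]
  -- iteration 4/4 --
  FD 16: (212.132,212.132) -> (223.446,223.446) [heading=45, draw]
  REPEAT 4 [
    -- iteration 1/4 --
    FD 19: (223.446,223.446) -> (236.881,236.881) [heading=45, draw]
    FD 2: (236.881,236.881) -> (238.295,238.295) [heading=45, draw]
    -- iteration 2/4 --
    FD 19: (238.295,238.295) -> (251.73,251.73) [heading=45, draw]
    FD 2: (251.73,251.73) -> (253.144,253.144) [heading=45, draw]
    -- iteration 3/4 --
    FD 19: (253.144,253.144) -> (266.579,266.579) [heading=45, draw]
    FD 2: (266.579,266.579) -> (267.993,267.993) [heading=45, draw]
    -- iteration 4/4 --
    FD 19: (267.993,267.993) -> (281.428,281.428) [heading=45, draw]
    FD 2: (281.428,281.428) -> (282.843,282.843) [heading=45, draw]
  ]
]
RT 303: heading 45 -> 102
LT 90: heading 102 -> 192
RT 180: heading 192 -> 12
Final: pos=(282.843,282.843), heading=12, 36 segment(s) drawn

Answer: 12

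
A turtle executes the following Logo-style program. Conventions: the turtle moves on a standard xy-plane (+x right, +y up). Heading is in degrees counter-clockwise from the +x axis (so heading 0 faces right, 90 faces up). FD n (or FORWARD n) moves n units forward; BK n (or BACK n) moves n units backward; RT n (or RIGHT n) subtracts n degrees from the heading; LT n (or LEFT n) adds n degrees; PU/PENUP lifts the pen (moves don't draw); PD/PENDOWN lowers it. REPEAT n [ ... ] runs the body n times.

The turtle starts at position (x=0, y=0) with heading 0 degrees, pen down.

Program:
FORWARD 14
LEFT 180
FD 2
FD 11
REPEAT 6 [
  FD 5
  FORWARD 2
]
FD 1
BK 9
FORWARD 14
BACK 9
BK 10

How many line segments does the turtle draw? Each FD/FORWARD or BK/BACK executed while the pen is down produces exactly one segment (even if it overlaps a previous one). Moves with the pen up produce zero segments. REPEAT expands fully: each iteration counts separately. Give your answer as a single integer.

Executing turtle program step by step:
Start: pos=(0,0), heading=0, pen down
FD 14: (0,0) -> (14,0) [heading=0, draw]
LT 180: heading 0 -> 180
FD 2: (14,0) -> (12,0) [heading=180, draw]
FD 11: (12,0) -> (1,0) [heading=180, draw]
REPEAT 6 [
  -- iteration 1/6 --
  FD 5: (1,0) -> (-4,0) [heading=180, draw]
  FD 2: (-4,0) -> (-6,0) [heading=180, draw]
  -- iteration 2/6 --
  FD 5: (-6,0) -> (-11,0) [heading=180, draw]
  FD 2: (-11,0) -> (-13,0) [heading=180, draw]
  -- iteration 3/6 --
  FD 5: (-13,0) -> (-18,0) [heading=180, draw]
  FD 2: (-18,0) -> (-20,0) [heading=180, draw]
  -- iteration 4/6 --
  FD 5: (-20,0) -> (-25,0) [heading=180, draw]
  FD 2: (-25,0) -> (-27,0) [heading=180, draw]
  -- iteration 5/6 --
  FD 5: (-27,0) -> (-32,0) [heading=180, draw]
  FD 2: (-32,0) -> (-34,0) [heading=180, draw]
  -- iteration 6/6 --
  FD 5: (-34,0) -> (-39,0) [heading=180, draw]
  FD 2: (-39,0) -> (-41,0) [heading=180, draw]
]
FD 1: (-41,0) -> (-42,0) [heading=180, draw]
BK 9: (-42,0) -> (-33,0) [heading=180, draw]
FD 14: (-33,0) -> (-47,0) [heading=180, draw]
BK 9: (-47,0) -> (-38,0) [heading=180, draw]
BK 10: (-38,0) -> (-28,0) [heading=180, draw]
Final: pos=(-28,0), heading=180, 20 segment(s) drawn
Segments drawn: 20

Answer: 20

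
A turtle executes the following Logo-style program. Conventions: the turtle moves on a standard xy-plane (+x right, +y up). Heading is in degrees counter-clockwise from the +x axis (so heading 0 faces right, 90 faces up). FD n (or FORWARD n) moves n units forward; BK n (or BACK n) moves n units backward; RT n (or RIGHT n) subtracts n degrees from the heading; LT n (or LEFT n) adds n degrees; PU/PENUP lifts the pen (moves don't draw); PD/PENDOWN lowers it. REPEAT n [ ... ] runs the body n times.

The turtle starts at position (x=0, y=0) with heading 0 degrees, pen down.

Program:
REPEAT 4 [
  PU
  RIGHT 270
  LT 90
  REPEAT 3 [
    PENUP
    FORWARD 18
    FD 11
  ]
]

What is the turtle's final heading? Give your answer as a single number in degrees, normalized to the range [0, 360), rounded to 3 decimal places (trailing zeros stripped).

Executing turtle program step by step:
Start: pos=(0,0), heading=0, pen down
REPEAT 4 [
  -- iteration 1/4 --
  PU: pen up
  RT 270: heading 0 -> 90
  LT 90: heading 90 -> 180
  REPEAT 3 [
    -- iteration 1/3 --
    PU: pen up
    FD 18: (0,0) -> (-18,0) [heading=180, move]
    FD 11: (-18,0) -> (-29,0) [heading=180, move]
    -- iteration 2/3 --
    PU: pen up
    FD 18: (-29,0) -> (-47,0) [heading=180, move]
    FD 11: (-47,0) -> (-58,0) [heading=180, move]
    -- iteration 3/3 --
    PU: pen up
    FD 18: (-58,0) -> (-76,0) [heading=180, move]
    FD 11: (-76,0) -> (-87,0) [heading=180, move]
  ]
  -- iteration 2/4 --
  PU: pen up
  RT 270: heading 180 -> 270
  LT 90: heading 270 -> 0
  REPEAT 3 [
    -- iteration 1/3 --
    PU: pen up
    FD 18: (-87,0) -> (-69,0) [heading=0, move]
    FD 11: (-69,0) -> (-58,0) [heading=0, move]
    -- iteration 2/3 --
    PU: pen up
    FD 18: (-58,0) -> (-40,0) [heading=0, move]
    FD 11: (-40,0) -> (-29,0) [heading=0, move]
    -- iteration 3/3 --
    PU: pen up
    FD 18: (-29,0) -> (-11,0) [heading=0, move]
    FD 11: (-11,0) -> (0,0) [heading=0, move]
  ]
  -- iteration 3/4 --
  PU: pen up
  RT 270: heading 0 -> 90
  LT 90: heading 90 -> 180
  REPEAT 3 [
    -- iteration 1/3 --
    PU: pen up
    FD 18: (0,0) -> (-18,0) [heading=180, move]
    FD 11: (-18,0) -> (-29,0) [heading=180, move]
    -- iteration 2/3 --
    PU: pen up
    FD 18: (-29,0) -> (-47,0) [heading=180, move]
    FD 11: (-47,0) -> (-58,0) [heading=180, move]
    -- iteration 3/3 --
    PU: pen up
    FD 18: (-58,0) -> (-76,0) [heading=180, move]
    FD 11: (-76,0) -> (-87,0) [heading=180, move]
  ]
  -- iteration 4/4 --
  PU: pen up
  RT 270: heading 180 -> 270
  LT 90: heading 270 -> 0
  REPEAT 3 [
    -- iteration 1/3 --
    PU: pen up
    FD 18: (-87,0) -> (-69,0) [heading=0, move]
    FD 11: (-69,0) -> (-58,0) [heading=0, move]
    -- iteration 2/3 --
    PU: pen up
    FD 18: (-58,0) -> (-40,0) [heading=0, move]
    FD 11: (-40,0) -> (-29,0) [heading=0, move]
    -- iteration 3/3 --
    PU: pen up
    FD 18: (-29,0) -> (-11,0) [heading=0, move]
    FD 11: (-11,0) -> (0,0) [heading=0, move]
  ]
]
Final: pos=(0,0), heading=0, 0 segment(s) drawn

Answer: 0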